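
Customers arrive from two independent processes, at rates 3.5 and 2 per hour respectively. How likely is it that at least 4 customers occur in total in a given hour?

Independent Poisson processes superpose: combined rate λ = 3.5 + 2 = 5.5 per hour.
So μ = 5.5.
P(N ≥ 4) = 1 − P(N ≤ 3) ≈ 0.7983.

0.7983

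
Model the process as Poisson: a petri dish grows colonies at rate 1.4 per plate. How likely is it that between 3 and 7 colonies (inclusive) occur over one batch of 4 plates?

0.7146

Over the interval, μ = 1.4 × 4 = 5.6 (a batch of 4 plates = 4 plates).
P(3 ≤ N ≤ 7) = Σ_{j=3}^{7} e^(−5.6) · 5.6^j/j! ≈ 0.7146.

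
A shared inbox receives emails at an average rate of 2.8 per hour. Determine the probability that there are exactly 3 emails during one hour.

With mean μ = 2.8 per hour,
P(N = 3) = e^(−μ) μ^3/3! = e^(−2.8) · 2.8^3/6 ≈ 0.2225.

0.2225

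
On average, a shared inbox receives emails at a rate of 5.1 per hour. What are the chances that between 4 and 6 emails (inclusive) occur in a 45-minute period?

Over the interval, μ = 5.1 × 0.75 = 3.825 (a 45-minute period = 0.75 hours).
P(4 ≤ N ≤ 6) = Σ_{j=4}^{6} e^(−3.825) · 3.825^j/j! ≈ 0.4384.

0.4384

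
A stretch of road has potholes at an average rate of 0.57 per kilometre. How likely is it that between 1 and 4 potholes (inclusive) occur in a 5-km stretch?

0.7820

Over the interval, μ = 0.57 × 5 = 2.85 (a 5-km stretch = 5 kilometres).
P(1 ≤ N ≤ 4) = Σ_{j=1}^{4} e^(−2.85) · 2.85^j/j! ≈ 0.7820.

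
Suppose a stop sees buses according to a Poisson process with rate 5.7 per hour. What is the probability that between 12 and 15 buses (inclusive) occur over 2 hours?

0.3529

Over the interval, μ = 5.7 × 2 = 11.4 (2 hours).
P(12 ≤ N ≤ 15) = Σ_{j=12}^{15} e^(−11.4) · 11.4^j/j! ≈ 0.3529.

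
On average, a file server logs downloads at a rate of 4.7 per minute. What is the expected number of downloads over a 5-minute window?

23.5

E[N] = λt = 4.7 × 5 = 23.5 (a 5-minute window = 5 minutes).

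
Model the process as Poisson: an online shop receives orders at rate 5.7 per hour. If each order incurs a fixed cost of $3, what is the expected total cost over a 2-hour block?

$34.2

E[N] = 5.7 × 2 = 11.4 (a 2-hour block = 2 hours); E[cost] = 11.4 × $3 = $34.2.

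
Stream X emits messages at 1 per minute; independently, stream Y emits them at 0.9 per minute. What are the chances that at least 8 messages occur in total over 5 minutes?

Independent Poisson processes superpose: combined rate λ = 1 + 0.9 = 1.9 per minute.
Over the interval, μ = 1.9 × 5 = 9.5 (5 minutes).
P(N ≥ 8) = 1 − P(N ≤ 7) ≈ 0.7313.

0.7313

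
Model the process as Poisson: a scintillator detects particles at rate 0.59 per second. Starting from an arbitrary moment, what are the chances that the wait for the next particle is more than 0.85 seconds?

The wait for the next event is exponential with rate λ = 0.59 per second.
P(T > 0.85) = e^(−λt) = e^(−0.59 × 0.85) = e^(−0.5015) ≈ 0.6056.

0.6056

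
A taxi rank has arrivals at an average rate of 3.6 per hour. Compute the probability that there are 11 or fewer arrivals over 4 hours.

Over the interval, μ = 3.6 × 4 = 14.4 (4 hours).
P(N ≤ 11) = Σ_{j=0}^{11} e^(−μ) μ^j/j! ≈ 0.2277.

0.2277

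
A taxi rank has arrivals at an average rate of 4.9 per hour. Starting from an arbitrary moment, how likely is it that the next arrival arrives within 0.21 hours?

Inter-arrival times are exponential with rate λ = 4.9 per hour.
P(T ≤ 0.21) = 1 − e^(−λt) = 1 − e^(−4.9 × 0.21) = 1 − e^(−1.029) ≈ 0.6426.

0.6426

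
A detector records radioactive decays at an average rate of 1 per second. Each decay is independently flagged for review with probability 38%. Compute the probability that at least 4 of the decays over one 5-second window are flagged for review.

Thinning: the decays that are flagged for review themselves form a Poisson process with rate 0.38 × 1 = 0.38 per second.
Over the interval, μ = 0.38 × 5 = 1.9 (a 5-second window = 5 seconds).
P(N ≥ 4) = 1 − P(N ≤ 3) ≈ 0.1253.

0.1253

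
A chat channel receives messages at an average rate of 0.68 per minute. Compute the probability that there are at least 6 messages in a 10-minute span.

0.6730

Over the interval, μ = 0.68 × 10 = 6.8 (a 10-minute span = 10 minutes).
P(N ≥ 6) = 1 − P(N ≤ 5) = 1 − Σ_{j=0}^{5} e^(−μ) μ^j/j! ≈ 0.6730.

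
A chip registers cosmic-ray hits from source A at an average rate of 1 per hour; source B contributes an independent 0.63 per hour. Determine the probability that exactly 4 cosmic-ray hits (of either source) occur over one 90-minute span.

0.1291

Independent Poisson processes superpose: combined rate λ = 1 + 0.63 = 1.63 per hour.
Over the interval, μ = 1.63 × 1.5 = 2.445 (a 90-minute span = 1.5 hours).
P(N = 4) = e^(−2.445) · 2.445^4/4! ≈ 0.1291.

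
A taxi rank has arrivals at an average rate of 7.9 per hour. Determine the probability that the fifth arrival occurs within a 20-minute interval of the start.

0.1273

Over the interval, μ = 7.9 × 1/3 ≈ 2.63333 (a 20-minute interval = 1/3 hours).
The fifth arrival falls in the interval iff at least 5 events occur there: P(S_5 ≤ t) = P(N ≥ 5) = 1 − P(N ≤ 4) ≈ 0.1273.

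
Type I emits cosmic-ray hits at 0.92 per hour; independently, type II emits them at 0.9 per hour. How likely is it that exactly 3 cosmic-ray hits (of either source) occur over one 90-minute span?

0.2212

Independent Poisson processes superpose: combined rate λ = 0.92 + 0.9 = 1.82 per hour.
Over the interval, μ = 1.82 × 1.5 = 2.73 (a 90-minute span = 1.5 hours).
P(N = 3) = e^(−2.73) · 2.73^3/3! ≈ 0.2212.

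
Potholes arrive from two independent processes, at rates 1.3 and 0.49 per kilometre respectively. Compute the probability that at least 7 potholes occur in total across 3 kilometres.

0.2937

Independent Poisson processes superpose: combined rate λ = 1.3 + 0.49 = 1.79 per kilometre.
Over the interval, μ = 1.79 × 3 = 5.37 (3 kilometres).
P(N ≥ 7) = 1 − P(N ≤ 6) ≈ 0.2937.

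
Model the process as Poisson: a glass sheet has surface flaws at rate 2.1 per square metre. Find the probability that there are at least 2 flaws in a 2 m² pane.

0.9220

Over the interval, μ = 2.1 × 2 = 4.2 (a 2 m² pane = 2 square metres).
P(N ≥ 2) = 1 − P(N ≤ 1) = 1 − Σ_{j=0}^{1} e^(−μ) μ^j/j! ≈ 0.9220.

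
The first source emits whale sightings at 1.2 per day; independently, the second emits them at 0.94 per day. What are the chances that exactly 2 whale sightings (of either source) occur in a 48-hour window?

Independent Poisson processes superpose: combined rate λ = 1.2 + 0.94 = 2.14 per day.
Over the interval, μ = 2.14 × 2 = 4.28 (a 48-hour window = 2 days).
P(N = 2) = e^(−4.28) · 4.28^2/2! ≈ 0.1268.

0.1268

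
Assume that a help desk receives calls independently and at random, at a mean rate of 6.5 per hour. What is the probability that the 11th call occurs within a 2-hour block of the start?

0.7483

Over the interval, μ = 6.5 × 2 = 13 (a 2-hour block = 2 hours).
The 11th arrival falls in the interval iff at least 11 events occur there: P(S_11 ≤ t) = P(N ≥ 11) = 1 − P(N ≤ 10) ≈ 0.7483.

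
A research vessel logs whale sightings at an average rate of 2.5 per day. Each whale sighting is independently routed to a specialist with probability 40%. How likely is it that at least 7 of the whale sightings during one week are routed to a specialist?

0.5503

Thinning: the whale sightings that are routed to a specialist themselves form a Poisson process with rate 0.4 × 2.5 = 1 per day.
Over the interval, μ = 1 × 7 = 7 (a week = 7 days).
P(N ≥ 7) = 1 − P(N ≤ 6) ≈ 0.5503.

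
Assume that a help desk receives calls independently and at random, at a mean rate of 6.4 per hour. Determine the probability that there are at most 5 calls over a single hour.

With mean μ = 6.4 per hour,
P(N ≤ 5) = Σ_{j=0}^{5} e^(−μ) μ^j/j! ≈ 0.3837.

0.3837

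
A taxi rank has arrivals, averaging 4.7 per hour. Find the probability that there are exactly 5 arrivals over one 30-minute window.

Over the interval, μ = 4.7 × 0.5 = 2.35 (a 30-minute window = 0.5 hours).
P(N = 5) = e^(−μ) μ^5/5! = e^(−2.35) · 2.35^5/120 ≈ 0.0570.

0.0570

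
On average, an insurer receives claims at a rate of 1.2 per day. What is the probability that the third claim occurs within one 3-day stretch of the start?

Over the interval, μ = 1.2 × 3 = 3.6 (a 3-day stretch = 3 days).
The third arrival falls in the interval iff at least 3 events occur there: P(S_3 ≤ t) = P(N ≥ 3) = 1 − P(N ≤ 2) ≈ 0.6973.

0.6973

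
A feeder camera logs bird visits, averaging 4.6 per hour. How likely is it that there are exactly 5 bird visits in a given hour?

With mean μ = 4.6 per hour,
P(N = 5) = e^(−μ) μ^5/5! = e^(−4.6) · 4.6^5/120 ≈ 0.1725.

0.1725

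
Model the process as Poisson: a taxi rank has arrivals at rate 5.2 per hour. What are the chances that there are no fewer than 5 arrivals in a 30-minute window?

Over the interval, μ = 5.2 × 0.5 = 2.6 (a 30-minute window = 0.5 hours).
P(N ≥ 5) = 1 − P(N ≤ 4) = 1 − Σ_{j=0}^{4} e^(−μ) μ^j/j! ≈ 0.1226.

0.1226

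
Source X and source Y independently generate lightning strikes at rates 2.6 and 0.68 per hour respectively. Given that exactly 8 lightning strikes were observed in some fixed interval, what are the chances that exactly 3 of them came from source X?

Given the total, each event is independently from source X with probability p = λ_X/(λ_X+λ_Y) = 2.6/3.28 ≈ 0.7927.
So K ~ Binomial(8, 2.6/3.28): P(K = 3) = C(8,3) · (2.6/3.28)^3 · (0.68/3.28)^5 ≈ 0.0107.

0.0107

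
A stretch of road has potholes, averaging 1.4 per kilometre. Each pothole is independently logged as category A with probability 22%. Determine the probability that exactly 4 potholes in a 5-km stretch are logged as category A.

Thinning: the potholes that are logged as category A themselves form a Poisson process with rate 0.22 × 1.4 = 0.308 per kilometre.
Over the interval, μ = 0.308 × 5 = 1.54 (a 5-km stretch = 5 kilometres).
P(N = 4) = e^(−1.54) · 1.54^4/4! ≈ 0.0502.

0.0502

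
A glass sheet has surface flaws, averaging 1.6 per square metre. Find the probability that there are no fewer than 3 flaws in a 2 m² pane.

Over the interval, μ = 1.6 × 2 = 3.2 (a 2 m² pane = 2 square metres).
P(N ≥ 3) = 1 − P(N ≤ 2) = 1 − Σ_{j=0}^{2} e^(−μ) μ^j/j! ≈ 0.6201.

0.6201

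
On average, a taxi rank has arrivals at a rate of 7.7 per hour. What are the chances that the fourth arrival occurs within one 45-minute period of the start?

0.8276

Over the interval, μ = 7.7 × 0.75 = 5.775 (a 45-minute period = 0.75 hours).
The fourth arrival falls in the interval iff at least 4 events occur there: P(S_4 ≤ t) = P(N ≥ 4) = 1 − P(N ≤ 3) ≈ 0.8276.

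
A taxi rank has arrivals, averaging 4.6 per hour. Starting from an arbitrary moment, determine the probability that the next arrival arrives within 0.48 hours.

Inter-arrival times are exponential with rate λ = 4.6 per hour.
P(T ≤ 0.48) = 1 − e^(−λt) = 1 − e^(−4.6 × 0.48) = 1 − e^(−2.208) ≈ 0.8901.

0.8901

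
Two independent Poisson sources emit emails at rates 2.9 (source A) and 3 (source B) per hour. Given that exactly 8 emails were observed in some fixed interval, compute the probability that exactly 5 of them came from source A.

Given the total, each event is independently from source A with probability p = λ_A/(λ_A+λ_B) = 2.9/5.9 ≈ 0.4915.
So K ~ Binomial(8, 2.9/5.9): P(K = 5) = C(8,5) · (2.9/5.9)^5 · (3/5.9)^3 ≈ 0.2112.

0.2112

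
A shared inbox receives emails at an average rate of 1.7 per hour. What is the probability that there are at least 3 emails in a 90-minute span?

0.4689

Over the interval, μ = 1.7 × 1.5 = 2.55 (a 90-minute span = 1.5 hours).
P(N ≥ 3) = 1 − P(N ≤ 2) = 1 − Σ_{j=0}^{2} e^(−μ) μ^j/j! ≈ 0.4689.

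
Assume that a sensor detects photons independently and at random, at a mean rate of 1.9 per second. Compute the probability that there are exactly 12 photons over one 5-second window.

0.0844

Over the interval, μ = 1.9 × 5 = 9.5 (a 5-second window = 5 seconds).
P(N = 12) = e^(−μ) μ^12/12! = e^(−9.5) · 9.5^12/479001600 ≈ 0.0844.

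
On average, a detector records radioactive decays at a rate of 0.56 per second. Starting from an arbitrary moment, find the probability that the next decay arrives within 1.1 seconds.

0.4599

Inter-arrival times are exponential with rate λ = 0.56 per second.
P(T ≤ 1.1) = 1 − e^(−λt) = 1 − e^(−0.56 × 1.1) = 1 − e^(−0.616) ≈ 0.4599.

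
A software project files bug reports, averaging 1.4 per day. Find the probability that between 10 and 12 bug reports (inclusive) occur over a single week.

0.3269

Over the interval, μ = 1.4 × 7 = 9.8 (a week = 7 days).
P(10 ≤ N ≤ 12) = Σ_{j=10}^{12} e^(−9.8) · 9.8^j/j! ≈ 0.3269.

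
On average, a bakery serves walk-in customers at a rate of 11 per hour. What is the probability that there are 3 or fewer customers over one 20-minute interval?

0.5011

Over the interval, μ = 11 × 1/3 ≈ 3.66667 (a 20-minute interval = 1/3 hours).
P(N ≤ 3) = Σ_{j=0}^{3} e^(−μ) μ^j/j! ≈ 0.5011.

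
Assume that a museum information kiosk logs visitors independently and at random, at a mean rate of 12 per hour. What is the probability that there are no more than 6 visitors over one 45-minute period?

0.2068

Over the interval, μ = 12 × 0.75 = 9 (a 45-minute period = 0.75 hours).
P(N ≤ 6) = Σ_{j=0}^{6} e^(−μ) μ^j/j! ≈ 0.2068.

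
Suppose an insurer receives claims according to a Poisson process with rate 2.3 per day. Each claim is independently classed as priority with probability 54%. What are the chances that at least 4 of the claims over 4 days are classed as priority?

0.7305

Thinning: the claims that are classed as priority themselves form a Poisson process with rate 0.54 × 2.3 = 1.242 per day.
Over the interval, μ = 1.242 × 4 = 4.968 (4 days).
P(N ≥ 4) = 1 − P(N ≤ 3) ≈ 0.7305.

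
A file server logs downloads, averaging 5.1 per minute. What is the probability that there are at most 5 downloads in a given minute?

With mean μ = 5.1 per minute,
P(N ≤ 5) = Σ_{j=0}^{5} e^(−μ) μ^j/j! ≈ 0.5984.

0.5984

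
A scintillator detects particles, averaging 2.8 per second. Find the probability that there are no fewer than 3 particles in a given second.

With mean μ = 2.8 per second,
P(N ≥ 3) = 1 − P(N ≤ 2) = 1 − Σ_{j=0}^{2} e^(−μ) μ^j/j! ≈ 0.5305.

0.5305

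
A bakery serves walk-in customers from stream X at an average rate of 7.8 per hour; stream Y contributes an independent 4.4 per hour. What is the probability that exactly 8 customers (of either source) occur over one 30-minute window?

0.1066

Independent Poisson processes superpose: combined rate λ = 7.8 + 4.4 = 12.2 per hour.
Over the interval, μ = 12.2 × 0.5 = 6.1 (a 30-minute window = 0.5 hours).
P(N = 8) = e^(−6.1) · 6.1^8/8! ≈ 0.1066.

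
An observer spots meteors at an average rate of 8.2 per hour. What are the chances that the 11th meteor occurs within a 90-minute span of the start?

Over the interval, μ = 8.2 × 1.5 = 12.3 (a 90-minute span = 1.5 hours).
The 11th arrival falls in the interval iff at least 11 events occur there: P(S_11 ≤ t) = P(N ≥ 11) = 1 − P(N ≤ 10) ≈ 0.6834.

0.6834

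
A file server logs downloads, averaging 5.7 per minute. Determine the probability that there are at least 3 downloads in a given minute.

With mean μ = 5.7 per minute,
P(N ≥ 3) = 1 − P(N ≤ 2) = 1 − Σ_{j=0}^{2} e^(−μ) μ^j/j! ≈ 0.9232.

0.9232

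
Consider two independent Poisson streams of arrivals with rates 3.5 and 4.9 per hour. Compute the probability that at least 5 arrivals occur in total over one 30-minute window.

0.4102

Independent Poisson processes superpose: combined rate λ = 3.5 + 4.9 = 8.4 per hour.
Over the interval, μ = 8.4 × 0.5 = 4.2 (a 30-minute window = 0.5 hours).
P(N ≥ 5) = 1 − P(N ≤ 4) ≈ 0.4102.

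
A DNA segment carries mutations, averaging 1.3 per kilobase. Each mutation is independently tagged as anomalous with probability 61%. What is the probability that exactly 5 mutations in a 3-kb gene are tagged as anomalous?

Thinning: the mutations that are tagged as anomalous themselves form a Poisson process with rate 0.61 × 1.3 = 0.793 per kilobase.
Over the interval, μ = 0.793 × 3 = 2.379 (a 3-kb gene = 3 kilobases).
P(N = 5) = e^(−2.379) · 2.379^5/5! ≈ 0.0588.

0.0588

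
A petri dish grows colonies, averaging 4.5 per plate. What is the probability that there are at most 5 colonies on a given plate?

With mean μ = 4.5 per plate,
P(N ≤ 5) = Σ_{j=0}^{5} e^(−μ) μ^j/j! ≈ 0.7029.

0.7029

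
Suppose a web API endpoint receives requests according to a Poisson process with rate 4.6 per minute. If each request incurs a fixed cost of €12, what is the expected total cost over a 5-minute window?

E[N] = 4.6 × 5 = 23 (a 5-minute window = 5 minutes); E[cost] = 23 × €12 = €276.

€276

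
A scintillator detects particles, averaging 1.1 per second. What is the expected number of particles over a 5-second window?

E[N] = λt = 1.1 × 5 = 5.5 (a 5-second window = 5 seconds).

5.5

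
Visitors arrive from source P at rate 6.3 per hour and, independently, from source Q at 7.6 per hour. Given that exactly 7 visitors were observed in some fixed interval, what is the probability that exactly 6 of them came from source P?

0.0332

Given the total, each event is independently from source P with probability p = λ_P/(λ_P+λ_Q) = 6.3/13.9 ≈ 0.4532.
So K ~ Binomial(7, 6.3/13.9): P(K = 6) = C(7,6) · (6.3/13.9)^6 · (7.6/13.9)^1 ≈ 0.0332.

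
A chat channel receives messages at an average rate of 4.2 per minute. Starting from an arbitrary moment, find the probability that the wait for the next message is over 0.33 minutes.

0.2501

The wait for the next event is exponential with rate λ = 4.2 per minute.
P(T > 0.33) = e^(−λt) = e^(−4.2 × 0.33) = e^(−1.386) ≈ 0.2501.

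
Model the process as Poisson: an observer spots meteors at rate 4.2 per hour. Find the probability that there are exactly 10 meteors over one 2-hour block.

0.1084

Over the interval, μ = 4.2 × 2 = 8.4 (a 2-hour block = 2 hours).
P(N = 10) = e^(−μ) μ^10/10! = e^(−8.4) · 8.4^10/3628800 ≈ 0.1084.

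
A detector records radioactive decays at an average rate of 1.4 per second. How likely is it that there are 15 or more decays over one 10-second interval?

0.4296

Over the interval, μ = 1.4 × 10 = 14 (a 10-second interval = 10 seconds).
P(N ≥ 15) = 1 − P(N ≤ 14) = 1 − Σ_{j=0}^{14} e^(−μ) μ^j/j! ≈ 0.4296.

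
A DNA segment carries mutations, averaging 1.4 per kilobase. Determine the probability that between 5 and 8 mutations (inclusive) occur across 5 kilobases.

Over the interval, μ = 1.4 × 5 = 7 (5 kilobases).
P(5 ≤ N ≤ 8) = Σ_{j=5}^{8} e^(−7) · 7^j/j! ≈ 0.5561.

0.5561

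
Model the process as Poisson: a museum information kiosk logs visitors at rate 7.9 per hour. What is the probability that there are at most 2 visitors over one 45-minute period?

Over the interval, μ = 7.9 × 0.75 = 5.925 (a 45-minute period = 0.75 hours).
P(N ≤ 2) = Σ_{j=0}^{2} e^(−μ) μ^j/j! ≈ 0.0654.

0.0654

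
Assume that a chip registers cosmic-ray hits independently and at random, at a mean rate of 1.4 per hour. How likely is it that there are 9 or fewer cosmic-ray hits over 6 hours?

0.6659

Over the interval, μ = 1.4 × 6 = 8.4 (6 hours).
P(N ≤ 9) = Σ_{j=0}^{9} e^(−μ) μ^j/j! ≈ 0.6659.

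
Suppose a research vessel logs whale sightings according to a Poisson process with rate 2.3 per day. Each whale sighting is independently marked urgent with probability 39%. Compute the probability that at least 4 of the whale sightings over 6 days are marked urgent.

Thinning: the whale sightings that are marked urgent themselves form a Poisson process with rate 0.39 × 2.3 = 0.897 per day.
Over the interval, μ = 0.897 × 6 = 5.382 (6 days).
P(N ≥ 4) = 1 − P(N ≤ 3) ≈ 0.7846.

0.7846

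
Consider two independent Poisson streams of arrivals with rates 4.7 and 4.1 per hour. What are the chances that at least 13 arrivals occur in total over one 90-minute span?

Independent Poisson processes superpose: combined rate λ = 4.7 + 4.1 = 8.8 per hour.
Over the interval, μ = 8.8 × 1.5 = 13.2 (a 90-minute span = 1.5 hours).
P(N ≥ 13) = 1 − P(N ≤ 12) ≈ 0.5587.

0.5587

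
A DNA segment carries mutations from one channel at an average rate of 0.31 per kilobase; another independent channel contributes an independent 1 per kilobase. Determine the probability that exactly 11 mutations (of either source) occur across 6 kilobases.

Independent Poisson processes superpose: combined rate λ = 0.31 + 1 = 1.31 per kilobase.
Over the interval, μ = 1.31 × 6 = 7.86 (6 kilobases).
P(N = 11) = e^(−7.86) · 7.86^11/11! ≈ 0.0684.

0.0684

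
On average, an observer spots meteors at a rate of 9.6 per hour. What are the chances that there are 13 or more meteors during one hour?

0.1721

With mean μ = 9.6 per hour,
P(N ≥ 13) = 1 − P(N ≤ 12) = 1 − Σ_{j=0}^{12} e^(−μ) μ^j/j! ≈ 0.1721.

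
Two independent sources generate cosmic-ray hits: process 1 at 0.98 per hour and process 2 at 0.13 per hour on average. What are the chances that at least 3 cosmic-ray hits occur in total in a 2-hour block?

Independent Poisson processes superpose: combined rate λ = 0.98 + 0.13 = 1.11 per hour.
Over the interval, μ = 1.11 × 2 = 2.22 (a 2-hour block = 2 hours).
P(N ≥ 3) = 1 − P(N ≤ 2) ≈ 0.3826.

0.3826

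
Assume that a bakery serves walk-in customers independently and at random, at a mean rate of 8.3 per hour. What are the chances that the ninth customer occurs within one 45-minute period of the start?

Over the interval, μ = 8.3 × 0.75 = 6.225 (a 45-minute period = 0.75 hours).
The ninth arrival falls in the interval iff at least 9 events occur there: P(S_9 ≤ t) = P(N ≥ 9) = 1 − P(N ≤ 8) ≈ 0.1768.

0.1768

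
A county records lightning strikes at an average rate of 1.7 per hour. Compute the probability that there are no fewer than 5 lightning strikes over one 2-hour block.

0.2558

Over the interval, μ = 1.7 × 2 = 3.4 (a 2-hour block = 2 hours).
P(N ≥ 5) = 1 − P(N ≤ 4) = 1 − Σ_{j=0}^{4} e^(−μ) μ^j/j! ≈ 0.2558.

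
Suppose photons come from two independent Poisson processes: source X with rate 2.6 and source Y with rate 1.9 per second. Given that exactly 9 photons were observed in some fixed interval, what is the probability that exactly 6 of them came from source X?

0.2352

Given the total, each event is independently from source X with probability p = λ_X/(λ_X+λ_Y) = 2.6/4.5 ≈ 0.5778.
So K ~ Binomial(9, 2.6/4.5): P(K = 6) = C(9,6) · (2.6/4.5)^6 · (1.9/4.5)^3 ≈ 0.2352.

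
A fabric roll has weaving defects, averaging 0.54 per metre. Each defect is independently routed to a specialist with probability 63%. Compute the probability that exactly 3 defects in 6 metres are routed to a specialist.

0.1841

Thinning: the defects that are routed to a specialist themselves form a Poisson process with rate 0.63 × 0.54 = 0.3402 per metre.
Over the interval, μ = 0.3402 × 6 = 2.0412 (6 metres).
P(N = 3) = e^(−2.0412) · 2.0412^3/3! ≈ 0.1841.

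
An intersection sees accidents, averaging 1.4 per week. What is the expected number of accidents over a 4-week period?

E[N] = λt = 1.4 × 4 = 5.6 (a 4-week period = 4 weeks).

5.6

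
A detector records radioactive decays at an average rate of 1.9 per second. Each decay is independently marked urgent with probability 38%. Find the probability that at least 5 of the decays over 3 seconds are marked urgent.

Thinning: the decays that are marked urgent themselves form a Poisson process with rate 0.38 × 1.9 = 0.722 per second.
Over the interval, μ = 0.722 × 3 = 2.166 (3 seconds).
P(N ≥ 5) = 1 − P(N ≤ 4) ≈ 0.0689.

0.0689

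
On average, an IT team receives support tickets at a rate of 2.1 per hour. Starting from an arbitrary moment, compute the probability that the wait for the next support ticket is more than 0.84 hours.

0.1714

The wait for the next event is exponential with rate λ = 2.1 per hour.
P(T > 0.84) = e^(−λt) = e^(−2.1 × 0.84) = e^(−1.764) ≈ 0.1714.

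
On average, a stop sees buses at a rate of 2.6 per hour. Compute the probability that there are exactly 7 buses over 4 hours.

0.0795

Over the interval, μ = 2.6 × 4 = 10.4 (4 hours).
P(N = 7) = e^(−μ) μ^7/7! = e^(−10.4) · 10.4^7/5040 ≈ 0.0795.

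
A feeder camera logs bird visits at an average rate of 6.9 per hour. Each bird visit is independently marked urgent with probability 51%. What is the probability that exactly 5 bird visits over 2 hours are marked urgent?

Thinning: the bird visits that are marked urgent themselves form a Poisson process with rate 0.51 × 6.9 = 3.519 per hour.
Over the interval, μ = 3.519 × 2 = 7.038 (2 hours).
P(N = 5) = e^(−7.038) · 7.038^5/5! ≈ 0.1263.

0.1263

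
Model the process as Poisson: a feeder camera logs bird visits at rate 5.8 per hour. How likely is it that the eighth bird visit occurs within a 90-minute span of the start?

0.6398

Over the interval, μ = 5.8 × 1.5 = 8.7 (a 90-minute span = 1.5 hours).
The eighth arrival falls in the interval iff at least 8 events occur there: P(S_8 ≤ t) = P(N ≥ 8) = 1 − P(N ≤ 7) ≈ 0.6398.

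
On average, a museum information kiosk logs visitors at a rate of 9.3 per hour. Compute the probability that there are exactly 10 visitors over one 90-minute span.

Over the interval, μ = 9.3 × 1.5 = 13.95 (a 90-minute span = 1.5 hours).
P(N = 10) = e^(−μ) μ^10/10! = e^(−13.95) · 13.95^10/3628800 ≈ 0.0672.

0.0672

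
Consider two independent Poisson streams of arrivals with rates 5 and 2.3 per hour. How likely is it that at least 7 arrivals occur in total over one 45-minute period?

0.3100

Independent Poisson processes superpose: combined rate λ = 5 + 2.3 = 7.3 per hour.
Over the interval, μ = 7.3 × 0.75 = 5.475 (a 45-minute period = 0.75 hours).
P(N ≥ 7) = 1 − P(N ≤ 6) ≈ 0.3100.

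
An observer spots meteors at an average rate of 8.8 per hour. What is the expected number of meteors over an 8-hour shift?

70.4

E[N] = λt = 8.8 × 8 = 70.4 (an 8-hour shift = 8 hours).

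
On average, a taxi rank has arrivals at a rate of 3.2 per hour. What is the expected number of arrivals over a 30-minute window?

1.6

E[N] = λt = 3.2 × 0.5 = 1.6 (a 30-minute window = 0.5 hours).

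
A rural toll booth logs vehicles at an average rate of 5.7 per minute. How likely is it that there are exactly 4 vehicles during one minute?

With mean μ = 5.7 per minute,
P(N = 4) = e^(−μ) μ^4/4! = e^(−5.7) · 5.7^4/24 ≈ 0.1472.

0.1472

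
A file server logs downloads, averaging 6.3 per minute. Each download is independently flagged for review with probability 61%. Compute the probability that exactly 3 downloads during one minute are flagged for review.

0.2027

Thinning: the downloads that are flagged for review themselves form a Poisson process with rate 0.61 × 6.3 = 3.843 per minute.
So μ = 3.843.
P(N = 3) = e^(−3.843) · 3.843^3/3! ≈ 0.2027.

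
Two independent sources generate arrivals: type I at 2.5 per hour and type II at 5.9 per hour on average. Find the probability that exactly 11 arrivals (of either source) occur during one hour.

Independent Poisson processes superpose: combined rate λ = 2.5 + 5.9 = 8.4 per hour.
So μ = 8.4.
P(N = 11) = e^(−8.4) · 8.4^11/11! ≈ 0.0828.

0.0828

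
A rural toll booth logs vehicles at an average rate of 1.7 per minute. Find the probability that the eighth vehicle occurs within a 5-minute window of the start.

0.6144

Over the interval, μ = 1.7 × 5 = 8.5 (a 5-minute window = 5 minutes).
The eighth arrival falls in the interval iff at least 8 events occur there: P(S_8 ≤ t) = P(N ≥ 8) = 1 − P(N ≤ 7) ≈ 0.6144.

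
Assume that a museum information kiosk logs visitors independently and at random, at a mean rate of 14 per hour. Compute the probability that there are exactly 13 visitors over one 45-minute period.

Over the interval, μ = 14 × 0.75 = 10.5 (a 45-minute period = 0.75 hours).
P(N = 13) = e^(−μ) μ^13/13! = e^(−10.5) · 10.5^13/6227020800 ≈ 0.0834.

0.0834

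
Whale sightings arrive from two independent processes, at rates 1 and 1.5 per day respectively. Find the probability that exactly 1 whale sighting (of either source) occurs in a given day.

0.2052

Independent Poisson processes superpose: combined rate λ = 1 + 1.5 = 2.5 per day.
So μ = 2.5.
P(N = 1) = e^(−2.5) · 2.5^1/1! ≈ 0.2052.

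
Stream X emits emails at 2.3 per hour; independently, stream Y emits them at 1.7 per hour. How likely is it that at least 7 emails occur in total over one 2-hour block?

Independent Poisson processes superpose: combined rate λ = 2.3 + 1.7 = 4 per hour.
Over the interval, μ = 4 × 2 = 8 (a 2-hour block = 2 hours).
P(N ≥ 7) = 1 − P(N ≤ 6) ≈ 0.6866.

0.6866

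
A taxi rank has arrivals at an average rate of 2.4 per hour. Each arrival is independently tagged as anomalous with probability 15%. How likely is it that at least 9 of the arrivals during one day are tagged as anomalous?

Thinning: the arrivals that are tagged as anomalous themselves form a Poisson process with rate 0.15 × 2.4 = 0.36 per hour.
Over the interval, μ = 0.36 × 24 = 8.64 (a day = 24 hours).
P(N ≥ 9) = 1 − P(N ≤ 8) ≈ 0.4961.

0.4961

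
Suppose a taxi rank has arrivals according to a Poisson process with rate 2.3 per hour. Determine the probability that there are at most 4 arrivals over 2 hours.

0.5132

Over the interval, μ = 2.3 × 2 = 4.6 (2 hours).
P(N ≤ 4) = Σ_{j=0}^{4} e^(−μ) μ^j/j! ≈ 0.5132.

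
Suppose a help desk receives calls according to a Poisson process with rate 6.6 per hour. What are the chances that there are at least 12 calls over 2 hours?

0.6668

Over the interval, μ = 6.6 × 2 = 13.2 (2 hours).
P(N ≥ 12) = 1 − P(N ≤ 11) = 1 − Σ_{j=0}^{11} e^(−μ) μ^j/j! ≈ 0.6668.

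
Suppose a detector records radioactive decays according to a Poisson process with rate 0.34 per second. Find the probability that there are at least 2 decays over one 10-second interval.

0.8532

Over the interval, μ = 0.34 × 10 = 3.4 (a 10-second interval = 10 seconds).
P(N ≥ 2) = 1 − P(N ≤ 1) = 1 − Σ_{j=0}^{1} e^(−μ) μ^j/j! ≈ 0.8532.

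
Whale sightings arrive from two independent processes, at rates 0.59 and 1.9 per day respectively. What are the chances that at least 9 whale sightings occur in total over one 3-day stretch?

0.3339

Independent Poisson processes superpose: combined rate λ = 0.59 + 1.9 = 2.49 per day.
Over the interval, μ = 2.49 × 3 = 7.47 (a 3-day stretch = 3 days).
P(N ≥ 9) = 1 − P(N ≤ 8) ≈ 0.3339.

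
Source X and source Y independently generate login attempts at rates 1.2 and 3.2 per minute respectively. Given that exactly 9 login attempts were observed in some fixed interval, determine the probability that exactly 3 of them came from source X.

Given the total, each event is independently from source X with probability p = λ_X/(λ_X+λ_Y) = 1.2/4.4 ≈ 0.2727.
So K ~ Binomial(9, 1.2/4.4): P(K = 3) = C(9,3) · (1.2/4.4)^3 · (3.2/4.4)^6 ≈ 0.2521.

0.2521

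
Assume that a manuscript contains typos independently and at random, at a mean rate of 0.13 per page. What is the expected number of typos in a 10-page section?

E[N] = λt = 0.13 × 10 = 1.3 (a 10-page section = 10 pages).

1.3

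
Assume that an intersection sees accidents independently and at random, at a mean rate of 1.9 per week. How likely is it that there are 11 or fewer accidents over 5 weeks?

Over the interval, μ = 1.9 × 5 = 9.5 (5 weeks).
P(N ≤ 11) = Σ_{j=0}^{11} e^(−μ) μ^j/j! ≈ 0.7520.

0.7520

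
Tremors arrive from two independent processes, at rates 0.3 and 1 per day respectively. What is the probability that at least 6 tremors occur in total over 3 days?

0.1994

Independent Poisson processes superpose: combined rate λ = 0.3 + 1 = 1.3 per day.
Over the interval, μ = 1.3 × 3 = 3.9 (3 days).
P(N ≥ 6) = 1 − P(N ≤ 5) ≈ 0.1994.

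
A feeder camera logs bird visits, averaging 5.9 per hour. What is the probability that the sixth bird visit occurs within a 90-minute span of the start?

0.8749

Over the interval, μ = 5.9 × 1.5 = 8.85 (a 90-minute span = 1.5 hours).
The sixth arrival falls in the interval iff at least 6 events occur there: P(S_6 ≤ t) = P(N ≥ 6) = 1 − P(N ≤ 5) ≈ 0.8749.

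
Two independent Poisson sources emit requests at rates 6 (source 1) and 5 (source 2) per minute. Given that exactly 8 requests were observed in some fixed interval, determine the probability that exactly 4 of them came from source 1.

Given the total, each event is independently from source 1 with probability p = λ_1/(λ_1+λ_2) = 6/11 ≈ 0.5455.
So K ~ Binomial(8, 6/11): P(K = 4) = C(8,4) · (6/11)^4 · (5/11)^4 ≈ 0.2645.

0.2645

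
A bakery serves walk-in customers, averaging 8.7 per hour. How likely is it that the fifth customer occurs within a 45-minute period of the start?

Over the interval, μ = 8.7 × 0.75 = 6.525 (a 45-minute period = 0.75 hours).
The fifth arrival falls in the interval iff at least 5 events occur there: P(S_5 ≤ t) = P(N ≥ 5) = 1 − P(N ≤ 4) ≈ 0.7791.

0.7791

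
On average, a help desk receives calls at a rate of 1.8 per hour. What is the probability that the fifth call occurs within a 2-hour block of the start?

0.2936

Over the interval, μ = 1.8 × 2 = 3.6 (a 2-hour block = 2 hours).
The fifth arrival falls in the interval iff at least 5 events occur there: P(S_5 ≤ t) = P(N ≥ 5) = 1 − P(N ≤ 4) ≈ 0.2936.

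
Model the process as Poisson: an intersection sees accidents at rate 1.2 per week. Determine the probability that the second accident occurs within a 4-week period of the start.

Over the interval, μ = 1.2 × 4 = 4.8 (a 4-week period = 4 weeks).
The second arrival falls in the interval iff at least 2 events occur there: P(S_2 ≤ t) = P(N ≥ 2) = 1 − P(N ≤ 1) ≈ 0.9523.

0.9523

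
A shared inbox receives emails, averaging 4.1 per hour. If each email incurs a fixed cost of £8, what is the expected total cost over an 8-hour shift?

£262.4

E[N] = 4.1 × 8 = 32.8 (an 8-hour shift = 8 hours); E[cost] = 32.8 × £8 = £262.4.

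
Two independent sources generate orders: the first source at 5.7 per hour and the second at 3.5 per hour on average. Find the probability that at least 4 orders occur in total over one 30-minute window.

0.6743

Independent Poisson processes superpose: combined rate λ = 5.7 + 3.5 = 9.2 per hour.
Over the interval, μ = 9.2 × 0.5 = 4.6 (a 30-minute window = 0.5 hours).
P(N ≥ 4) = 1 − P(N ≤ 3) ≈ 0.6743.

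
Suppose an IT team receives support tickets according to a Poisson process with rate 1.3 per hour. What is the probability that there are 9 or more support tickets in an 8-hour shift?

Over the interval, μ = 1.3 × 8 = 10.4 (an 8-hour shift = 8 hours).
P(N ≥ 9) = 1 − P(N ≤ 8) = 1 − Σ_{j=0}^{8} e^(−μ) μ^j/j! ≈ 0.7104.

0.7104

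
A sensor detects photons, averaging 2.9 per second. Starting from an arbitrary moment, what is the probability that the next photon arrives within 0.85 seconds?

0.9150

Inter-arrival times are exponential with rate λ = 2.9 per second.
P(T ≤ 0.85) = 1 − e^(−λt) = 1 − e^(−2.9 × 0.85) = 1 − e^(−2.465) ≈ 0.9150.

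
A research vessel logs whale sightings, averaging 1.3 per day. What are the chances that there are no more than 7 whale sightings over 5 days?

0.6728

Over the interval, μ = 1.3 × 5 = 6.5 (5 days).
P(N ≤ 7) = Σ_{j=0}^{7} e^(−μ) μ^j/j! ≈ 0.6728.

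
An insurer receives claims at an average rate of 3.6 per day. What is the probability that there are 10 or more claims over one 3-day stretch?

Over the interval, μ = 3.6 × 3 = 10.8 (a 3-day stretch = 3 days).
P(N ≥ 10) = 1 − P(N ≤ 9) = 1 − Σ_{j=0}^{9} e^(−μ) μ^j/j! ≈ 0.6374.

0.6374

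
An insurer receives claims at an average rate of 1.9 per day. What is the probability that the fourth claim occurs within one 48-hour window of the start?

Over the interval, μ = 1.9 × 2 = 3.8 (a 48-hour window = 2 days).
The fourth arrival falls in the interval iff at least 4 events occur there: P(S_4 ≤ t) = P(N ≥ 4) = 1 − P(N ≤ 3) ≈ 0.5265.

0.5265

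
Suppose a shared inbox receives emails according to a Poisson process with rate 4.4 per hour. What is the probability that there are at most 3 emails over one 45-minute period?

Over the interval, μ = 4.4 × 0.75 = 3.3 (a 45-minute period = 0.75 hours).
P(N ≤ 3) = Σ_{j=0}^{3} e^(−μ) μ^j/j! ≈ 0.5803.

0.5803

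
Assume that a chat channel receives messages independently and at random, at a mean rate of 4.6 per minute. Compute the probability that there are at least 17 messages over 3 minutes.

0.2270

Over the interval, μ = 4.6 × 3 = 13.8 (3 minutes).
P(N ≥ 17) = 1 − P(N ≤ 16) = 1 − Σ_{j=0}^{16} e^(−μ) μ^j/j! ≈ 0.2270.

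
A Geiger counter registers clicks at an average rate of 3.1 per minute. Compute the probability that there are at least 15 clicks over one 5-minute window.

0.5846

Over the interval, μ = 3.1 × 5 = 15.5 (a 5-minute window = 5 minutes).
P(N ≥ 15) = 1 − P(N ≤ 14) = 1 − Σ_{j=0}^{14} e^(−μ) μ^j/j! ≈ 0.5846.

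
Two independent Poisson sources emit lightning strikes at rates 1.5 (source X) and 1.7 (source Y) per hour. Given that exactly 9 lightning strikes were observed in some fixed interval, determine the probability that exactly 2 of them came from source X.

Given the total, each event is independently from source X with probability p = λ_X/(λ_X+λ_Y) = 1.5/3.2 ≈ 0.4688.
So K ~ Binomial(9, 1.5/3.2): P(K = 2) = C(9,2) · (1.5/3.2)^2 · (1.7/3.2)^7 ≈ 0.0945.

0.0945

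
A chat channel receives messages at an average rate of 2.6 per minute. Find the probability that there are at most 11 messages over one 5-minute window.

Over the interval, μ = 2.6 × 5 = 13 (a 5-minute window = 5 minutes).
P(N ≤ 11) = Σ_{j=0}^{11} e^(−μ) μ^j/j! ≈ 0.3532.

0.3532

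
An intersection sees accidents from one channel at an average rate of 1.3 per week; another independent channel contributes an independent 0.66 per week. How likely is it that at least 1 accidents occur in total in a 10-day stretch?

0.9392

Independent Poisson processes superpose: combined rate λ = 1.3 + 0.66 = 1.96 per week.
Over the interval, μ = 1.96 × 10/7 = 2.8 (a 10-day stretch = 10/7 weeks).
P(N ≥ 1) = 1 − P(N ≤ 0) ≈ 0.9392.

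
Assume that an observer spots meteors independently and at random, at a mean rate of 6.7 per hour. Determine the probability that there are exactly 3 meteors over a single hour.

With mean μ = 6.7 per hour,
P(N = 3) = e^(−μ) μ^3/3! = e^(−6.7) · 6.7^3/6 ≈ 0.0617.

0.0617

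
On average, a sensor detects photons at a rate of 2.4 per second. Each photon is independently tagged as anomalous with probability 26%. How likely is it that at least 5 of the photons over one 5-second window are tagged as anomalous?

Thinning: the photons that are tagged as anomalous themselves form a Poisson process with rate 0.26 × 2.4 = 0.624 per second.
Over the interval, μ = 0.624 × 5 = 3.12 (a 5-second window = 5 seconds).
P(N ≥ 5) = 1 − P(N ≤ 4) ≈ 0.2053.

0.2053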